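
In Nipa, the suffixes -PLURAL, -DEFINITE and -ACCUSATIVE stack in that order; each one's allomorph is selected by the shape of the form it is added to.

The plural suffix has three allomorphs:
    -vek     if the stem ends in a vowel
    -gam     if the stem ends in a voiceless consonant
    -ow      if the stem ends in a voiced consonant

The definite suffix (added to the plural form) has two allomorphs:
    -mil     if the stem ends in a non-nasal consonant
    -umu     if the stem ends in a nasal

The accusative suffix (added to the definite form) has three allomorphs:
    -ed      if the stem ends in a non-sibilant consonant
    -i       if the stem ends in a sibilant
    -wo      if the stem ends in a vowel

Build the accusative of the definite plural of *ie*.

ievekmiled

*ie* — final sound /e/ (a vowel) → -vek → *ievek*.
The final consonant of the plural form *ievek* is /k/, which is non-nasal, so the definite suffix is -mil, giving *ievekmil*.
The final sound of the definite form *ievekmil* is /l/, which is a non-sibilant consonant, so the accusative suffix is -ed, giving *ievekmiled*.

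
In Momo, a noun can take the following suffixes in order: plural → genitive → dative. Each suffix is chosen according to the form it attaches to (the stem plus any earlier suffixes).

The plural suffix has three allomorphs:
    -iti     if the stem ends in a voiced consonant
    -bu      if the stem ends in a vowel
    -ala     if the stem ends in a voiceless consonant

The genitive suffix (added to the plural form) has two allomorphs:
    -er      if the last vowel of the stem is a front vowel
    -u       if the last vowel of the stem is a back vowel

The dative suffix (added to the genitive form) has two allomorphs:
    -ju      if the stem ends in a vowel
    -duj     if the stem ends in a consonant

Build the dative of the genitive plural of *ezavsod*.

*ezavsod*: final sound = /d/, a voiced consonant → -iti → *ezavsoditi*.
The last vowel of the plural form *ezavsoditi* is /i/, which is a front vowel, so the genitive suffix is -er, giving *ezavsoditier*.
Since the final sound of the genitive form *ezavsoditier* is /r/ (a consonant), it takes -duj, giving *ezavsoditierduj*.

ezavsoditierduj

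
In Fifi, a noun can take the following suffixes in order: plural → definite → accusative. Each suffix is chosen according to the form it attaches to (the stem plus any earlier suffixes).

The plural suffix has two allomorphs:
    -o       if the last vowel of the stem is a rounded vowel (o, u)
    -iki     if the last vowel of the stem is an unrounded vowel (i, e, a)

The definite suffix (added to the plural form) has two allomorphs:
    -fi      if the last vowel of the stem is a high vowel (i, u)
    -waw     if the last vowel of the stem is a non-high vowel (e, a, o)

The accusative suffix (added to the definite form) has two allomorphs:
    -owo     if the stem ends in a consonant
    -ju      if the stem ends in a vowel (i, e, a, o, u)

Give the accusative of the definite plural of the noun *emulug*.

emulugowawowo

*emulug* — last vowel /u/ (a rounded vowel) → -o → *emulugo*.
The last vowel of the plural form *emulugo* is /o/, which is a non-high vowel, so the definite suffix is -waw, giving *emulugowaw*.
Since the final sound of the definite form *emulugowaw* is /w/ (a consonant), it takes -owo, giving *emulugowawowo*.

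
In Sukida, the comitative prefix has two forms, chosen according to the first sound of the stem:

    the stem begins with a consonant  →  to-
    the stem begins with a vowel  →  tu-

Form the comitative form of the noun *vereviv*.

tovereviv

*vereviv* — first sound /v/ (a consonant) → to- → *tovereviv*.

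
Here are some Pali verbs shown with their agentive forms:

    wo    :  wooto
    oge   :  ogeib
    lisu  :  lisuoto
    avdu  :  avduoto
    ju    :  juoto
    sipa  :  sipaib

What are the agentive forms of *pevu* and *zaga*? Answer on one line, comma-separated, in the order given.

Looking at the last vowel of each stem: -oto when the last vowel of the stem is a rounded vowel (*wo*, *lisu*, *avdu*, *ju*); -ib when the last vowel of the stem is an unrounded vowel (*oge*, *sipa*).
Since the last vowel of *pevu* is /u/ (a rounded vowel), it takes -oto, giving *pevuoto*.
*zaga* — last vowel /a/ (an unrounded vowel) → -ib → *zagaib*.

pevuoto, zagaib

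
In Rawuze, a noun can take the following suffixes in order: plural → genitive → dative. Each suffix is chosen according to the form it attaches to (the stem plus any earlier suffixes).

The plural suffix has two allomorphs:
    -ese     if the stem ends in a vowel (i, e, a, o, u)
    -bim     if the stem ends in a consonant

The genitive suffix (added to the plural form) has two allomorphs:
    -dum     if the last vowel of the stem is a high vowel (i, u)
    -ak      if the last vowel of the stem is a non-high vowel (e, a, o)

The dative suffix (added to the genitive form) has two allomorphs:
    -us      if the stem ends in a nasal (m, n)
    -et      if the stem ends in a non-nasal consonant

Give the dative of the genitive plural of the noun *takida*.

*takida*: final sound = /a/, a vowel → -ese → *takidaese*.
The plural form *takidaese* — last vowel /e/ (a non-high vowel) → -ak → *takidaeseak*.
The final consonant of the genitive form *takidaeseak* is /k/, which is non-nasal, so the dative suffix is -et, giving *takidaeseaket*.

takidaeseaket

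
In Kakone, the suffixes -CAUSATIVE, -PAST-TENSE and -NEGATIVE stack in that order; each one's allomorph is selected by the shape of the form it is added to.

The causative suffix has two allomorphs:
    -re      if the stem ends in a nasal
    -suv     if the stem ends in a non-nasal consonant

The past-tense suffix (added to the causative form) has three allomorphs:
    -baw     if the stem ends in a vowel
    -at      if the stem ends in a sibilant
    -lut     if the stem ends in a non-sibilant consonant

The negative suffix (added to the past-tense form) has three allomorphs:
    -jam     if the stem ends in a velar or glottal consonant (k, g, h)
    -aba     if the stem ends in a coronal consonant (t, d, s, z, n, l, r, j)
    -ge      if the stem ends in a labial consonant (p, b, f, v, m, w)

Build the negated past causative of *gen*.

genrebawge

Since the final consonant of *gen* is /n/ (a nasal), it takes -re, giving *genre*.
The final sound of the causative form *genre* is /e/, which is a vowel, so the past-tense suffix is -baw, giving *genrebaw*.
Since the final consonant of the past-tense form *genrebaw* is /w/ (labial), it takes -ge, giving *genrebawge*.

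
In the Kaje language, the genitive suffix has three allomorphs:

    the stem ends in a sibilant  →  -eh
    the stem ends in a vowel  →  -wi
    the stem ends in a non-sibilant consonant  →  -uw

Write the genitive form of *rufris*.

Since the final sound of *rufris* is /s/ (a sibilant), it takes -eh, giving *rufriseh*.

rufriseh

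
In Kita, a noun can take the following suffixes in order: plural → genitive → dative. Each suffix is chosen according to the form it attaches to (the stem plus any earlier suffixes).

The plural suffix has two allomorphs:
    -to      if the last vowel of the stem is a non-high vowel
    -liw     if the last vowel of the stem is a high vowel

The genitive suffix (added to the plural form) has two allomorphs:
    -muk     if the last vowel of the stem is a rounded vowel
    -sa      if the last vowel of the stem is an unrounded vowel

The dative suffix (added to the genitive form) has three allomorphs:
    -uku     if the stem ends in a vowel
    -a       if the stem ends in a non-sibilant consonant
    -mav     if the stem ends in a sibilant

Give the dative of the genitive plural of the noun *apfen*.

*apfen* — last vowel /e/ (a non-high vowel) → -to → *apfento*.
The last vowel of the plural form *apfento* is /o/, which is a rounded vowel, so the genitive suffix is -muk, giving *apfentomuk*.
The genitive form *apfentomuk*: final sound = /k/, a non-sibilant consonant → -a → *apfentomuka*.

apfentomuka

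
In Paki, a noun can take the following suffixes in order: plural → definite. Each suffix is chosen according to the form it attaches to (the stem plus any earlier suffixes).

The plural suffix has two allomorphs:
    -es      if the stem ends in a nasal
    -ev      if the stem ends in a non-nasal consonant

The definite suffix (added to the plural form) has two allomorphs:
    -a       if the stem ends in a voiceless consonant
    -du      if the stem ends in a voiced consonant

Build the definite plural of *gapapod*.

*gapapod* — final consonant /d/ (non-nasal) → -ev → *gapapodev*.
The plural form *gapapodev*: final consonant = /v/, voiced → -du → *gapapodevdu*.

gapapodevdu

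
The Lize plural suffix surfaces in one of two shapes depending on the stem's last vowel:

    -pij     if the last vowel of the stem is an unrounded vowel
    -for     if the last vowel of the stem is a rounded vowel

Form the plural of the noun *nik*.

Since the last vowel of *nik* is /i/ (an unrounded vowel), it takes -pij, giving *nikpij*.

nikpij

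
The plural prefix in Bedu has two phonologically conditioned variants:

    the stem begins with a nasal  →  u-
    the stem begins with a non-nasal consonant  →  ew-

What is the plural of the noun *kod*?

ewkod

*kod*: first consonant = /k/, non-nasal → ew- → *ewkod*.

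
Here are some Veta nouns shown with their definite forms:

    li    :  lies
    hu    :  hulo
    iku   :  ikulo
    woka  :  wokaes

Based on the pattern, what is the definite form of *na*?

naes

The alternation tracks the last vowel of the stem — -lo when the last vowel of the stem is a rounded vowel (*hu*, *iku*); -es when the last vowel of the stem is an unrounded vowel (*li*, *woka*).
*na* — last vowel /a/ (an unrounded vowel) → -es → *naes*.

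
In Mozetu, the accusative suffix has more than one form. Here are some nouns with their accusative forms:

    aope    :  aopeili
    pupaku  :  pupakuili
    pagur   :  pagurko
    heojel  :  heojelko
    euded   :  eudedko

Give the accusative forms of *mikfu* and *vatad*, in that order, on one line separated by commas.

The pattern is consonant vs. vowel: -ko when the stem ends in a consonant (*pagur*, *heojel*, *euded*); -ili when the stem ends in a vowel (*aope*, *pupaku*).
The final sound of *mikfu* is /u/, which is a vowel, so the suffix is -ili, giving *mikfuili*.
*vatad*: final sound = /d/, a consonant → -ko → *vatadko*.

mikfuili, vatadko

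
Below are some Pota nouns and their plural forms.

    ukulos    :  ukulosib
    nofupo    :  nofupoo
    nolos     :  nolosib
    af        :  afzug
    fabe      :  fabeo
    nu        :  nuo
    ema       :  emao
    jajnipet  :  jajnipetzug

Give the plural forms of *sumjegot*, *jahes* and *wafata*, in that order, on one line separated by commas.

The pattern is sibilance of the final sound: -ib when the stem ends in a sibilant (*ukulos*, *nolos*); -zug when the stem ends in a non-sibilant consonant (*af*, *jajnipet*); -o when the stem ends in a vowel (*nofupo*, *fabe*, *nu*, *ema*).
*sumjegot*: final sound = /t/, a non-sibilant consonant → -zug → *sumjegotzug*.
Since the final sound of *jahes* is /s/ (a sibilant), it takes -ib, giving *jahesib*.
*wafata*: final sound = /a/, a vowel → -o → *wafatao*.

sumjegotzug, jahesib, wafatao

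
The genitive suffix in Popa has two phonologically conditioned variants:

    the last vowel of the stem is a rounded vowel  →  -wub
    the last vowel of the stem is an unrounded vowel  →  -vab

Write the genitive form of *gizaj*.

*gizaj*: last vowel = /a/, an unrounded vowel → -vab → *gizajvab*.

gizajvab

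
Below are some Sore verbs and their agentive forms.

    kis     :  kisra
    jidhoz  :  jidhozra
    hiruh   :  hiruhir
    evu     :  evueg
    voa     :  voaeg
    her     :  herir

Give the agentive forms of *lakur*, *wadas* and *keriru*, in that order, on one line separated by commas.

lakurir, wadasra, kerirueg

Looking at the final sound of each stem: -ra when the stem ends in a sibilant (*kis*, *jidhoz*); -ir when the stem ends in a non-sibilant consonant (*hiruh*, *her*); -eg when the stem ends in a vowel (*evu*, *voa*).
The final sound of *lakur* is /r/, which is a non-sibilant consonant, so the suffix is -ir, giving *lakurir*.
Since the final sound of *wadas* is /s/ (a sibilant), it takes -ra, giving *wadasra*.
*keriru*: final sound = /u/, a vowel → -eg → *kerirueg*.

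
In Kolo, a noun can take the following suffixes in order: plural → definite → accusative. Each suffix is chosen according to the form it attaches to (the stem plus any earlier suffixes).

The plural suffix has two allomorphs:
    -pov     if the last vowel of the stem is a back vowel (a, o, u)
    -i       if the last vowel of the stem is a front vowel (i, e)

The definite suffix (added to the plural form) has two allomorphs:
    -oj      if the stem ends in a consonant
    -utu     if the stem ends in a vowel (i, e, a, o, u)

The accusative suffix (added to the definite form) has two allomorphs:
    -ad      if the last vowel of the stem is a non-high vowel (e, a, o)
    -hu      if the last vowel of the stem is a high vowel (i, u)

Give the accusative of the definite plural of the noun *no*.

Since the last vowel of *no* is /o/ (a back vowel), it takes -pov, giving *nopov*.
The final sound of the plural form *nopov* is /v/, which is a consonant, so the definite suffix is -oj, giving *nopovoj*.
The definite form *nopovoj*: last vowel = /o/, a non-high vowel → -ad → *nopovojad*.

nopovojad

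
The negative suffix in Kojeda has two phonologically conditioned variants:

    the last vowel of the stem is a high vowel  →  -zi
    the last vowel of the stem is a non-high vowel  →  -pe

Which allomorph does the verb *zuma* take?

The last vowel of *zuma* is /a/, which is a non-high vowel, so the suffix is -pe.

-pe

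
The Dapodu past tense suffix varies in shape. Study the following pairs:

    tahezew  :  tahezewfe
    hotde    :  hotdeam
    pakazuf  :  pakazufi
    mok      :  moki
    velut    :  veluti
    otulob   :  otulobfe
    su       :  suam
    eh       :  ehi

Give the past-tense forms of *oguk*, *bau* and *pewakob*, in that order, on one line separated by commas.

oguki, bauam, pewakobfe

The alternation tracks the final sound of the stem — -i when the stem ends in a voiceless consonant (*pakazuf*, *mok*, *velut*, *eh*); -fe when the stem ends in a voiced consonant (*tahezew*, *otulob*); -am when the stem ends in a vowel (*hotde*, *su*).
The final sound of *oguk* is /k/, which is a voiceless consonant, so the suffix is -i, giving *oguki*.
Since the final sound of *bau* is /u/ (a vowel), it takes -am, giving *bauam*.
*pewakob* — final sound /b/ (a voiced consonant) → -fe → *pewakobfe*.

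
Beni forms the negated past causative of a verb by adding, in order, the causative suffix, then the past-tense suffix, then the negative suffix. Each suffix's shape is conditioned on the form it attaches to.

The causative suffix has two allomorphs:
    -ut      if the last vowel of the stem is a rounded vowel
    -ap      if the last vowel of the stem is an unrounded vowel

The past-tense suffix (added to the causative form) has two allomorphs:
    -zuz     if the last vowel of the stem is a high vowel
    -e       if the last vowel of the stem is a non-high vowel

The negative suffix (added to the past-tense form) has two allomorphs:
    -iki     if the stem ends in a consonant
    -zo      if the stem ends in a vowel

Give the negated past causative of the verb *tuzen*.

tuzenapezo

*tuzen* — last vowel /e/ (an unrounded vowel) → -ap → *tuzenap*.
The causative form *tuzenap* — last vowel /a/ (a non-high vowel) → -e → *tuzenape*.
The final sound of the past-tense form *tuzenape* is /e/, which is a vowel, so the negative suffix is -zo, giving *tuzenapezo*.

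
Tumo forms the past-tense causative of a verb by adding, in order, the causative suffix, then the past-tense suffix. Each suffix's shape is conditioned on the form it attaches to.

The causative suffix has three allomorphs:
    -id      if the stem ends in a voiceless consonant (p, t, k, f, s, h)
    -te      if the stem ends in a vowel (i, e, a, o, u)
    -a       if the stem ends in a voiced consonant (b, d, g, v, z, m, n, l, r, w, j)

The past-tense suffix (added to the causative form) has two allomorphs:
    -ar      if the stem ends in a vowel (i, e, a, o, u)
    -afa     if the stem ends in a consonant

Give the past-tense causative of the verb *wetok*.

wetokidafa

The final sound of *wetok* is /k/, which is a voiceless consonant, so the causative suffix is -id, giving *wetokid*.
Since the final sound of the causative form *wetokid* is /d/ (a consonant), it takes -afa, giving *wetokidafa*.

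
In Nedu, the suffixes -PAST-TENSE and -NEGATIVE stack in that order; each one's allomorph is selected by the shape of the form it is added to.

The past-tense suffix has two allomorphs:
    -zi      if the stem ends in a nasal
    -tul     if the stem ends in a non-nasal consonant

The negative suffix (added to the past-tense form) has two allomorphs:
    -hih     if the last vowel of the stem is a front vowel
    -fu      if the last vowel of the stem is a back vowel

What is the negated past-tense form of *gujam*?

Since the final consonant of *gujam* is /m/ (a nasal), it takes -zi, giving *gujamzi*.
Since the last vowel of the past-tense form *gujamzi* is /i/ (a front vowel), it takes -hih, giving *gujamzihih*.

gujamzihih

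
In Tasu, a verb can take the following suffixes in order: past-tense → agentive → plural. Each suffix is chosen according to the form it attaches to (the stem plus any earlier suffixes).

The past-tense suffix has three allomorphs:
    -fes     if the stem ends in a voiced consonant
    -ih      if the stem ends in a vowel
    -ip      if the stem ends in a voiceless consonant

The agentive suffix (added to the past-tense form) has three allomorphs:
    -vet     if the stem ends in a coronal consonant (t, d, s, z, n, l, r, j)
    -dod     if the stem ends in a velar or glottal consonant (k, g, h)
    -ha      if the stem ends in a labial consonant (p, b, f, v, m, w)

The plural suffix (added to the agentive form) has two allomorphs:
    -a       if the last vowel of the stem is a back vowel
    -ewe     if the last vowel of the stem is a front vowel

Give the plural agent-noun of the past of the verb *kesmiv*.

kesmivfesvetewe

Since the final sound of *kesmiv* is /v/ (a voiced consonant), it takes -fes, giving *kesmivfes*.
The past-tense form *kesmivfes* — final consonant /s/ (coronal) → -vet → *kesmivfesvet*.
The agentive form *kesmivfesvet* — last vowel /e/ (a front vowel) → -ewe → *kesmivfesvetewe*.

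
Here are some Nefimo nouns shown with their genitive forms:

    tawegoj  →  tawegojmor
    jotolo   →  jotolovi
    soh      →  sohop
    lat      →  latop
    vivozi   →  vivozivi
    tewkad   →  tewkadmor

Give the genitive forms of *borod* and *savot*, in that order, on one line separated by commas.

The alternation tracks the final sound of the stem — -op when the stem ends in a voiceless consonant (*soh*, *lat*); -mor when the stem ends in a voiced consonant (*tawegoj*, *tewkad*); -vi when the stem ends in a vowel (*jotolo*, *vivozi*).
*borod* — final sound /d/ (a voiced consonant) → -mor → *borodmor*.
*savot* — final sound /t/ (a voiceless consonant) → -op → *savotop*.

borodmor, savotop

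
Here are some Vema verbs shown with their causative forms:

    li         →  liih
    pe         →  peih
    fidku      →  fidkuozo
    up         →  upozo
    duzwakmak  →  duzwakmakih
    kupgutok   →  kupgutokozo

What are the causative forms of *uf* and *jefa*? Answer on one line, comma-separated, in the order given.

ufozo, jefaih

The alternation tracks the last vowel of the stem — -ozo when the last vowel of the stem is a rounded vowel (*fidku*, *up*, *kupgutok*); -ih when the last vowel of the stem is an unrounded vowel (*li*, *pe*, *duzwakmak*).
The last vowel of *uf* is /u/, which is a rounded vowel, so the suffix is -ozo, giving *ufozo*.
The last vowel of *jefa* is /a/, which is an unrounded vowel, so the suffix is -ih, giving *jefaih*.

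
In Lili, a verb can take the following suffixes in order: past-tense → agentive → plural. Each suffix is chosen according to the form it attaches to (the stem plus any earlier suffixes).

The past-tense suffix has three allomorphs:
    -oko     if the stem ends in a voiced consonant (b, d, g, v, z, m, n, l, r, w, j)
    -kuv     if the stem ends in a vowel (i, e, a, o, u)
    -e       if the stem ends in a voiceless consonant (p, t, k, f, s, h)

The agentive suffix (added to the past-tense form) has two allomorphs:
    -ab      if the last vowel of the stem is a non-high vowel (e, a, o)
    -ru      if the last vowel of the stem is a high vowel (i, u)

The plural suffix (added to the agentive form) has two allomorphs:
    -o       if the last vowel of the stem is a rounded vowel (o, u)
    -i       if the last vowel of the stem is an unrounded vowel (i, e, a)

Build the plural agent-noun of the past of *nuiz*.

*nuiz*: final sound = /z/, a voiced consonant → -oko → *nuizoko*.
The last vowel of the past-tense form *nuizoko* is /o/, which is a non-high vowel, so the agentive suffix is -ab, giving *nuizokoab*.
The agentive form *nuizokoab*: last vowel = /a/, an unrounded vowel → -i → *nuizokoabi*.

nuizokoabi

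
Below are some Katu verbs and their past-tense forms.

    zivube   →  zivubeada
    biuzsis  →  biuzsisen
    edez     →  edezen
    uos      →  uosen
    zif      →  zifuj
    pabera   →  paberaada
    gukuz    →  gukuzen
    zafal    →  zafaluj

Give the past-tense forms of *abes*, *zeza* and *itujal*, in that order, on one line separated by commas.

Looking at the final sound of each stem: -en when the stem ends in a sibilant (*biuzsis*, *edez*, *uos*, *gukuz*); -uj when the stem ends in a non-sibilant consonant (*zif*, *zafal*); -ada when the stem ends in a vowel (*zivube*, *pabera*).
*abes*: final sound = /s/, a sibilant → -en → *abesen*.
Since the final sound of *zeza* is /a/ (a vowel), it takes -ada, giving *zezaada*.
*itujal*: final sound = /l/, a non-sibilant consonant → -uj → *itujaluj*.

abesen, zezaada, itujaluj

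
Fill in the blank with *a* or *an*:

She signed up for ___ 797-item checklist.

The indefinite article is chosen by the initial *sound* of the following word, not its spelling.
The number *797* is spoken "seven hundred …", beginning with /ˈsɛvən/ — a consonant sound.
So the article is *a*: She signed up for a 797-item checklist.

a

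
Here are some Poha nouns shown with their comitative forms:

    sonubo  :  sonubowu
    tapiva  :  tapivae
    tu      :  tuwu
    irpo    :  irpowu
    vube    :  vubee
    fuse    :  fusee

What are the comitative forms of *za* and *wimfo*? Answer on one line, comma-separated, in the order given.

zae, wimfowu

Looking at the last vowel of each stem: -wu when the last vowel of the stem is a rounded vowel (*sonubo*, *tu*, *irpo*); -e when the last vowel of the stem is an unrounded vowel (*tapiva*, *vube*, *fuse*).
*za*: last vowel = /a/, an unrounded vowel → -e → *zae*.
*wimfo* — last vowel /o/ (a rounded vowel) → -wu → *wimfowu*.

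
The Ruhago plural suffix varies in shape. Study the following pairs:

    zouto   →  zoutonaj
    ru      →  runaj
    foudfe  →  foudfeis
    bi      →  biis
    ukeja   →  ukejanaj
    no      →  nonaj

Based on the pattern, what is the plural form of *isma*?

Looking at the last vowel of each stem: -is when the last vowel of the stem is a front vowel (*foudfe*, *bi*); -naj when the last vowel of the stem is a back vowel (*zouto*, *ru*, *ukeja*, *no*).
*isma* — last vowel /a/ (a back vowel) → -naj → *ismanaj*.

ismanaj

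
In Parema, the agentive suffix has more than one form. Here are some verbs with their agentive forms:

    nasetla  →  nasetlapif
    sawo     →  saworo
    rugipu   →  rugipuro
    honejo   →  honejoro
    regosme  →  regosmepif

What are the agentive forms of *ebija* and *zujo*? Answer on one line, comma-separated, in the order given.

Looking at the last vowel of each stem: -ro when the last vowel of the stem is a rounded vowel (*sawo*, *rugipu*, *honejo*); -pif when the last vowel of the stem is an unrounded vowel (*nasetla*, *regosme*).
The last vowel of *ebija* is /a/, which is an unrounded vowel, so the suffix is -pif, giving *ebijapif*.
*zujo*: last vowel = /o/, a rounded vowel → -ro → *zujoro*.

ebijapif, zujoro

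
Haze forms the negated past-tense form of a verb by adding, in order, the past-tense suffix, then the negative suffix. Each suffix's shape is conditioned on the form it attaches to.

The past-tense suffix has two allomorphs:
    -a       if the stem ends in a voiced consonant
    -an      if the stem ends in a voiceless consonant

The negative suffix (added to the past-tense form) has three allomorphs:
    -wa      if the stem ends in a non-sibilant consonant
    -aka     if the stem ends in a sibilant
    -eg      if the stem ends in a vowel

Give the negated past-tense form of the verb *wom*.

*wom*: final consonant = /m/, voiced → -a → *woma*.
The past-tense form *woma*: final sound = /a/, a vowel → -eg → *womaeg*.

womaeg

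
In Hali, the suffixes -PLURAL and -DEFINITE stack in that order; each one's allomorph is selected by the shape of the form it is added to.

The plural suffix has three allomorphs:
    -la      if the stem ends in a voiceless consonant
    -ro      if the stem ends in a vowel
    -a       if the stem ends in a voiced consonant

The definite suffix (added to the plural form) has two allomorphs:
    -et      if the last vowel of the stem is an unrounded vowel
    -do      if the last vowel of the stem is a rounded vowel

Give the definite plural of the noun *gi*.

girodo

Since the final sound of *gi* is /i/ (a vowel), it takes -ro, giving *giro*.
Since the last vowel of the plural form *giro* is /o/ (a rounded vowel), it takes -do, giving *girodo*.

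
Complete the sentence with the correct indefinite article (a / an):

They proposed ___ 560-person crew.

a

The indefinite article is chosen by the initial *sound* of the following word, not its spelling.
The number *560* is spoken "five hundred …", beginning with /faɪv/ — a consonant sound.
So the article is *a*: They proposed a 560-person crew.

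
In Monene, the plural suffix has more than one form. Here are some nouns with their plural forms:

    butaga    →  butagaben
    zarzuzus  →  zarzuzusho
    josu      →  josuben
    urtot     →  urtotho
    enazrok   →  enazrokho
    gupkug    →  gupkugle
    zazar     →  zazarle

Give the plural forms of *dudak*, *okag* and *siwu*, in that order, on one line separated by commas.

The alternation tracks the final sound of the stem — -ho when the stem ends in a voiceless consonant (*zarzuzus*, *urtot*, *enazrok*); -le when the stem ends in a voiced consonant (*gupkug*, *zazar*); -ben when the stem ends in a vowel (*butaga*, *josu*).
The final sound of *dudak* is /k/, which is a voiceless consonant, so the suffix is -ho, giving *dudakho*.
The final sound of *okag* is /g/, which is a voiced consonant, so the suffix is -le, giving *okagle*.
*siwu* — final sound /u/ (a vowel) → -ben → *siwuben*.

dudakho, okagle, siwuben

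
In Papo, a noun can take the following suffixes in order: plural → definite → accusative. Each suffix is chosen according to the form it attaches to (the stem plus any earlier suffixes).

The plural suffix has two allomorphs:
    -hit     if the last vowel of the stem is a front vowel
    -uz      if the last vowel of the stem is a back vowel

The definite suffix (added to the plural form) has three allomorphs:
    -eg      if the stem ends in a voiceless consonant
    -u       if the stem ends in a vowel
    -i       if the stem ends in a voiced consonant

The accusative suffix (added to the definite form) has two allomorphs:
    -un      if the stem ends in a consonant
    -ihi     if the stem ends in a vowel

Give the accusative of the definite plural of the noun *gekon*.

gekonuziihi

The last vowel of *gekon* is /o/, which is a back vowel, so the plural suffix is -uz, giving *gekonuz*.
The plural form *gekonuz* — final sound /z/ (a voiced consonant) → -i → *gekonuzi*.
The definite form *gekonuzi* — final sound /i/ (a vowel) → -ihi → *gekonuziihi*.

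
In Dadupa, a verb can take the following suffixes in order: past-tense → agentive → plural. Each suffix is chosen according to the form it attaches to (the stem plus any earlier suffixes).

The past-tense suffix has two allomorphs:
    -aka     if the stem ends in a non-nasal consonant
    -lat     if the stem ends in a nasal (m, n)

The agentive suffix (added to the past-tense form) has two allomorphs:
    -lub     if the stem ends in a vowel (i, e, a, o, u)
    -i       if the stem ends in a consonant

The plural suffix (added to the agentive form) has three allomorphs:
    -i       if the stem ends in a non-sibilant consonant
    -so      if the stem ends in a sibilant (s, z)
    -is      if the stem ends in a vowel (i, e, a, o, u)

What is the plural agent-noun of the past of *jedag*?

Since the final consonant of *jedag* is /g/ (non-nasal), it takes -aka, giving *jedagaka*.
The past-tense form *jedagaka* — final sound /a/ (a vowel) → -lub → *jedagakalub*.
The final sound of the agentive form *jedagakalub* is /b/, which is a non-sibilant consonant, so the plural suffix is -i, giving *jedagakalubi*.

jedagakalubi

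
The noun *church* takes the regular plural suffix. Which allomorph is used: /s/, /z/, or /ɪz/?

The stem *church* ends in a sibilant (/s, z, ʃ, ʒ, tʃ, dʒ/).
The plural suffix surfaces as /ɪz/ after sibilants, /s/ after other voiceless consonants, and /z/ after other voiced sounds.
So the plural -s on *church* is pronounced /ɪz/.

/ɪz/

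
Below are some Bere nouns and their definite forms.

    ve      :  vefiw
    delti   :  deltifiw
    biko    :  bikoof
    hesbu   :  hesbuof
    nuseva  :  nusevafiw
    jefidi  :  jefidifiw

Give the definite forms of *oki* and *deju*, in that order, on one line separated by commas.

The suffix is conditioned by the last vowel: -of when the last vowel of the stem is a rounded vowel (*biko*, *hesbu*); -fiw when the last vowel of the stem is an unrounded vowel (*ve*, *delti*, *nuseva*, *jefidi*).
The last vowel of *oki* is /i/, which is an unrounded vowel, so the suffix is -fiw, giving *okifiw*.
*deju*: last vowel = /u/, a rounded vowel → -of → *dejuof*.

okifiw, dejuof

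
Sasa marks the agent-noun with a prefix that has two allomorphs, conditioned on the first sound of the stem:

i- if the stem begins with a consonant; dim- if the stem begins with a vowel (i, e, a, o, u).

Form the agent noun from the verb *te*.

ite

The first sound of *te* is /t/, which is a consonant, so the prefix is i-, giving *ite*.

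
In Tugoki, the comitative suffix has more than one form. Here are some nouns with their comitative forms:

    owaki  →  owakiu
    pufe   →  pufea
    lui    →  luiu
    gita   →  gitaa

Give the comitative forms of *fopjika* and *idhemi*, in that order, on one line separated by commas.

The suffix is conditioned by the last vowel: -u when the last vowel of the stem is a high vowel (*owaki*, *lui*); -a when the last vowel of the stem is a non-high vowel (*pufe*, *gita*).
The last vowel of *fopjika* is /a/, which is a non-high vowel, so the suffix is -a, giving *fopjikaa*.
*idhemi*: last vowel = /i/, a high vowel → -u → *idhemiu*.

fopjikaa, idhemiu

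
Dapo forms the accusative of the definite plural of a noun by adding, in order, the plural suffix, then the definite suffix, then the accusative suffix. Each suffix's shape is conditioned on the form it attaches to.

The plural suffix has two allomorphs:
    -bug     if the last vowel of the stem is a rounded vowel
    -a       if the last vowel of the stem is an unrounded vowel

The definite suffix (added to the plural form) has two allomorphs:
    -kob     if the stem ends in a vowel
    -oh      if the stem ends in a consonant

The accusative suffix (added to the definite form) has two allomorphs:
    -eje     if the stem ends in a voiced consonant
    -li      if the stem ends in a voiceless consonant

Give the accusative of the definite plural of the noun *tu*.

*tu* — last vowel /u/ (a rounded vowel) → -bug → *tubug*.
Since the final sound of the plural form *tubug* is /g/ (a consonant), it takes -oh, giving *tubugoh*.
The final consonant of the definite form *tubugoh* is /h/, which is voiceless, so the accusative suffix is -li, giving *tubugohli*.

tubugohli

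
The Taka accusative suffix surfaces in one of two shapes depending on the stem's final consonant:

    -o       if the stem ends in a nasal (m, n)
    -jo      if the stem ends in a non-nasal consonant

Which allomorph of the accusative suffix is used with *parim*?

-o

*parim*: final consonant = /m/, a nasal → -o.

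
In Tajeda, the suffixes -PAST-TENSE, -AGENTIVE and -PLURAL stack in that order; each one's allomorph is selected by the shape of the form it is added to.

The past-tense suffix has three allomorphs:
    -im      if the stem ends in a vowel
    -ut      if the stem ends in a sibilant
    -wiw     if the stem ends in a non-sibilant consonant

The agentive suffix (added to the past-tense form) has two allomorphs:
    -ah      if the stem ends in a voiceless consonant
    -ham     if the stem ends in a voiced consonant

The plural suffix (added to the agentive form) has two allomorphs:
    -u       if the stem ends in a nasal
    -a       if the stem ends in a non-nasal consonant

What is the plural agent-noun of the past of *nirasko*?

*nirasko*: final sound = /o/, a vowel → -im → *niraskoim*.
The final consonant of the past-tense form *niraskoim* is /m/, which is voiced, so the agentive suffix is -ham, giving *niraskoimham*.
The final consonant of the agentive form *niraskoimham* is /m/, which is a nasal, so the plural suffix is -u, giving *niraskoimhamu*.

niraskoimhamu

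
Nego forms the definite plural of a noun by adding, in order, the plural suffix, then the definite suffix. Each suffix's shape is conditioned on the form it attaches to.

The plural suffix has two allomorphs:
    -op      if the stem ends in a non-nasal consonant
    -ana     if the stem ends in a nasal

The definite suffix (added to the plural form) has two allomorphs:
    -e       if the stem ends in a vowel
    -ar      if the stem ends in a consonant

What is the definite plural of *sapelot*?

sapelotopar

Since the final consonant of *sapelot* is /t/ (non-nasal), it takes -op, giving *sapelotop*.
The final sound of the plural form *sapelotop* is /p/, which is a consonant, so the definite suffix is -ar, giving *sapelotopar*.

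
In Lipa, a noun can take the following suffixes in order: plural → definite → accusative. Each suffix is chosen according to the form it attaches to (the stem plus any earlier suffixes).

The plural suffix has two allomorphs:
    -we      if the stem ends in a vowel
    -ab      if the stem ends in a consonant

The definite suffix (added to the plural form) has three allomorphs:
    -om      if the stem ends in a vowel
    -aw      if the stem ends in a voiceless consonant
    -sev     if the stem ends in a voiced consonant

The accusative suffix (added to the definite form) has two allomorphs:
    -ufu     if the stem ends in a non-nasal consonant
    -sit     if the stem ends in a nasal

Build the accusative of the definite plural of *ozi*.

*ozi* — final sound /i/ (a vowel) → -we → *oziwe*.
The final sound of the plural form *oziwe* is /e/, which is a vowel, so the definite suffix is -om, giving *oziweom*.
The final consonant of the definite form *oziweom* is /m/, which is a nasal, so the accusative suffix is -sit, giving *oziweomsit*.

oziweomsit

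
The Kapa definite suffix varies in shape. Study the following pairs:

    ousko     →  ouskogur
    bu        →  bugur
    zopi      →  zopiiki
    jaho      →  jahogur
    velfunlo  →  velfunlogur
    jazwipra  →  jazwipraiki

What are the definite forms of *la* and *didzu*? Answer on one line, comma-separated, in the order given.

Looking at the last vowel of each stem: -gur when the last vowel of the stem is a rounded vowel (*ousko*, *bu*, *jaho*, *velfunlo*); -iki when the last vowel of the stem is an unrounded vowel (*zopi*, *jazwipra*).
The last vowel of *la* is /a/, which is an unrounded vowel, so the suffix is -iki, giving *laiki*.
*didzu*: last vowel = /u/, a rounded vowel → -gur → *didzugur*.

laiki, didzugur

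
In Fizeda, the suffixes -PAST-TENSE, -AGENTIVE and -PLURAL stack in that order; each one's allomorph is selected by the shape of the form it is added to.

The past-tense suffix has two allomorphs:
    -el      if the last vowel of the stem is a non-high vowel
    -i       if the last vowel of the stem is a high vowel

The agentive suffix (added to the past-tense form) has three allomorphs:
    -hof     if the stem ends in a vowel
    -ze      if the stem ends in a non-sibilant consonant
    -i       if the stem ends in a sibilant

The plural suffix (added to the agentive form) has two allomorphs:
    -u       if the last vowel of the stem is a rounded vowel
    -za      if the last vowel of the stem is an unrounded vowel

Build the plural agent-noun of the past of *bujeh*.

bujehelzeza

*bujeh* — last vowel /e/ (a non-high vowel) → -el → *bujehel*.
The past-tense form *bujehel*: final sound = /l/, a non-sibilant consonant → -ze → *bujehelze*.
The last vowel of the agentive form *bujehelze* is /e/, which is an unrounded vowel, so the plural suffix is -za, giving *bujehelzeza*.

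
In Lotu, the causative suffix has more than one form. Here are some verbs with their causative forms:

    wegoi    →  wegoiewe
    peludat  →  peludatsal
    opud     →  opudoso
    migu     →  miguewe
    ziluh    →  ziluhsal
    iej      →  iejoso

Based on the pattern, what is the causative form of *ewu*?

ewuewe

The suffix is conditioned by the final sound: -sal when the stem ends in a voiceless consonant (*peludat*, *ziluh*); -oso when the stem ends in a voiced consonant (*opud*, *iej*); -ewe when the stem ends in a vowel (*wegoi*, *migu*).
*ewu*: final sound = /u/, a vowel → -ewe → *ewuewe*.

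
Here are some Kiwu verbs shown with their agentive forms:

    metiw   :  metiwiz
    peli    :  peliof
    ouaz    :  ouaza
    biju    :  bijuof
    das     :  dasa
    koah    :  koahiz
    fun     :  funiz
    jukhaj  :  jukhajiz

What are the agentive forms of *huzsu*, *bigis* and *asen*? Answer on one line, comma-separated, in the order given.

huzsuof, bigisa, aseniz

The alternation tracks the final sound of the stem — -a when the stem ends in a sibilant (*ouaz*, *das*); -iz when the stem ends in a non-sibilant consonant (*metiw*, *koah*, *fun*, *jukhaj*); -of when the stem ends in a vowel (*peli*, *biju*).
Since the final sound of *huzsu* is /u/ (a vowel), it takes -of, giving *huzsuof*.
The final sound of *bigis* is /s/, which is a sibilant, so the suffix is -a, giving *bigisa*.
Since the final sound of *asen* is /n/ (a non-sibilant consonant), it takes -iz, giving *aseniz*.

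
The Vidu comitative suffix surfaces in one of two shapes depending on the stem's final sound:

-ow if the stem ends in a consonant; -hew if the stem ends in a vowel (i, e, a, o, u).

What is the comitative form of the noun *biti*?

bitihew

*biti*: final sound = /i/, a vowel → -hew → *bitihew*.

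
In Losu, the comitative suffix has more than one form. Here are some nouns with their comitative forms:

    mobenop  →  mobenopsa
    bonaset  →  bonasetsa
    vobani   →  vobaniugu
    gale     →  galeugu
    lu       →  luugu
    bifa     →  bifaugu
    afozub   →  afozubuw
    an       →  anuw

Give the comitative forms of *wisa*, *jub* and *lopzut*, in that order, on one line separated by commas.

wisaugu, jubuw, lopzutsa

The alternation tracks the final sound of the stem — -sa when the stem ends in a voiceless consonant (*mobenop*, *bonaset*); -uw when the stem ends in a voiced consonant (*afozub*, *an*); -ugu when the stem ends in a vowel (*vobani*, *gale*, *lu*, *bifa*).
*wisa*: final sound = /a/, a vowel → -ugu → *wisaugu*.
Since the final sound of *jub* is /b/ (a voiced consonant), it takes -uw, giving *jubuw*.
*lopzut*: final sound = /t/, a voiceless consonant → -sa → *lopzutsa*.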